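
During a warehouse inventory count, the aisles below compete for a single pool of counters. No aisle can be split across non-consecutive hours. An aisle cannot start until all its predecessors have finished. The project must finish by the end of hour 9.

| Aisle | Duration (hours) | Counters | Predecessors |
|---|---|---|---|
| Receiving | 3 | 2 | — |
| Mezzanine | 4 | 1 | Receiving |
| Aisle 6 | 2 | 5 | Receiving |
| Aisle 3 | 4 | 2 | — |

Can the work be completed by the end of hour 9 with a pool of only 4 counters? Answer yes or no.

The minimum achievable peak is 5; 4 < 5, so no feasible schedule stays within the cap.

no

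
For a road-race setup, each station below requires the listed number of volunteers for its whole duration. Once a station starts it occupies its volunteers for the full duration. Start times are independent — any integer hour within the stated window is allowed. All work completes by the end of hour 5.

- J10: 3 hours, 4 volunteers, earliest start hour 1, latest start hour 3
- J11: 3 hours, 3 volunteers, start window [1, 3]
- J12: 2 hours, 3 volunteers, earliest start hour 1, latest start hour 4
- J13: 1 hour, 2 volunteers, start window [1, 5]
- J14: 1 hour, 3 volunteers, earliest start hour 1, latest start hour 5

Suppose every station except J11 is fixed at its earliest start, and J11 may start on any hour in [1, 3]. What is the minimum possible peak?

12

J11@1: h1:15  h2:10  h3:7  h4:0  h5:0 → peak 15
J11@2: h1:12  h2:10  h3:7  h4:3  h5:0 → peak 12
J11@3: h1:12  h2:7  h3:7  h4:3  h5:3 → peak 12
Best is J11@2, peak 12.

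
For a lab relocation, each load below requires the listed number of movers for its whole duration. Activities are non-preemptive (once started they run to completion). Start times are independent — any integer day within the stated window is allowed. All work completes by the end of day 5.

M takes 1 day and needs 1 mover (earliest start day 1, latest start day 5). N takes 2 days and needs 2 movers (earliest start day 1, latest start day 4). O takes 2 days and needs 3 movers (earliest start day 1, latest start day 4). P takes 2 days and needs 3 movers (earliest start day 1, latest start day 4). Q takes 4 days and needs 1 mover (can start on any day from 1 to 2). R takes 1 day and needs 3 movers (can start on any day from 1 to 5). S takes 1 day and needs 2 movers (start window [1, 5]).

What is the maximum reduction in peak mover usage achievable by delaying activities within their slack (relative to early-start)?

9

Early-start peak: d1:15  d2:9  d3:1  d4:1  d5:0 ⇒ 15.
Leveled (M@1, N@1, O@1, P@3, Q@2, R@5, S@3): d1:6  d2:6  d3:6  d4:4  d5:4 ⇒ 6.
Reduction 15 − 6 = 9.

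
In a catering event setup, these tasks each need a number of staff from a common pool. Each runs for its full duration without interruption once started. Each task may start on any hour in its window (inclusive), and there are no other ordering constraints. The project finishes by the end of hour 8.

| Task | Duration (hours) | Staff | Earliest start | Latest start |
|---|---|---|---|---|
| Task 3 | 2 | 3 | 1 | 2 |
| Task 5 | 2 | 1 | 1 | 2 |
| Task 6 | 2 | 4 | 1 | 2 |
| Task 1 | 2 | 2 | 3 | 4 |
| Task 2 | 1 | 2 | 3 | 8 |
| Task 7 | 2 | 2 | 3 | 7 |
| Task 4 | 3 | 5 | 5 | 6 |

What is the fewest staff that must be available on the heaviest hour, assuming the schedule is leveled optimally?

8

Schedule Task 3@1, Task 5@1, Task 6@1, Task 1@3, Task 2@3, Task 7@3, Task 4@5: h1:8  h2:8  h3:6  h4:4  h5:5  h6:5  h7:5  h8:0 — peak 8.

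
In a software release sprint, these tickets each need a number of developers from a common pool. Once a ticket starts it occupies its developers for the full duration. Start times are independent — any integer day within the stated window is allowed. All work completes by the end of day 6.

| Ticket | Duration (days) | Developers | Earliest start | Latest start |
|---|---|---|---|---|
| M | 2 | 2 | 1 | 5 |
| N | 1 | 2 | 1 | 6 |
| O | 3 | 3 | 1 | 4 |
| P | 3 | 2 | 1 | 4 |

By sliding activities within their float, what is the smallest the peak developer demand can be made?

4

Early-start (M@1, N@1, O@1, P@1) gives peak 9: d1:9  d2:7  d3:5  d4:0  d5:0  d6:0.
Shift N→3, O→4.
Schedule M@1, N@3, O@4, P@1: d1:4  d2:4  d3:4  d4:3  d5:3  d6:3 — peak 4.
Total developer-days = 21 over 6 days ⇒ peak ≥ ⌈21/6⌉ = 4, so 4 is optimal.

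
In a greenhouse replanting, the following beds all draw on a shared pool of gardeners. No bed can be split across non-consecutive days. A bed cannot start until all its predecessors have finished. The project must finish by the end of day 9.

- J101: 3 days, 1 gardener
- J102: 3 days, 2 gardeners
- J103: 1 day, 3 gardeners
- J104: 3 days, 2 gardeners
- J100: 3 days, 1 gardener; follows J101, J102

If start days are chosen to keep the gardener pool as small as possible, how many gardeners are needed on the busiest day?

Early-start (J101@1, J102@1, J103@1, J104@1, J100@4) gives peak 8: d1:8  d2:5  d3:5  d4:1  d5:1  d6:1  d7:0  d8:0  d9:0.
Shift J103→4, J104→5, J100→5.
Schedule J101@1, J102@1, J103@4, J104@5, J100@5: d1:3  d2:3  d3:3  d4:3  d5:3  d6:3  d7:3  d8:0  d9:0 — peak 3.
Total gardener-days = 21 over 9 days ⇒ peak ≥ ⌈21/9⌉ = 3, so 3 is optimal.

3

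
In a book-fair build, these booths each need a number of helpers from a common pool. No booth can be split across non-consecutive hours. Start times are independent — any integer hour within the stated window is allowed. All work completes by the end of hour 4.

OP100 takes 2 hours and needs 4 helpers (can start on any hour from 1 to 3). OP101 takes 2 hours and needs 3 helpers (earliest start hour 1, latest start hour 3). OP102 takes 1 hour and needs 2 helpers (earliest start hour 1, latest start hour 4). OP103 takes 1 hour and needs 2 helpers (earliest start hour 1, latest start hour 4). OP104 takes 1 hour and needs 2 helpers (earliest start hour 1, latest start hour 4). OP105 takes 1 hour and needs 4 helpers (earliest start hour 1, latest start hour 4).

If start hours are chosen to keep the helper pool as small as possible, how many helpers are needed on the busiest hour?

7

Early-start (OP100@1, OP101@1, OP102@1, OP103@1, OP104@1, OP105@1) gives peak 17: h1:17  h2:7  h3:0  h4:0.
Shift OP102→3, OP103→3, OP104→3, OP105→4.
Schedule OP100@1, OP101@1, OP102@3, OP103@3, OP104@3, OP105@4: h1:7  h2:7  h3:6  h4:4 — peak 7.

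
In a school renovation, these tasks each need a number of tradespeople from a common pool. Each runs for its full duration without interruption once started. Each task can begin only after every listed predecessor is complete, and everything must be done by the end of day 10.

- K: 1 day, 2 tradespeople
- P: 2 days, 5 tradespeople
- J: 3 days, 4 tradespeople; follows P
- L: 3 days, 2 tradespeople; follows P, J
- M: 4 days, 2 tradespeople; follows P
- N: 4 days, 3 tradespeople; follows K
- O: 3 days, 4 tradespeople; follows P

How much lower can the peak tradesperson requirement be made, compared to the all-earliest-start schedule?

Early-start peak: d1:7  d2:8  d3:13  d4:13  d5:13  d6:4  d7:2  d8:2  d9:0  d10:0 ⇒ 13.
Leveled (K@1, P@1, J@3, L@6, M@6, N@2, O@6): d1:7  d2:8  d3:7  d4:7  d5:7  d6:8  d7:8  d8:8  d9:2  d10:0 ⇒ 8.
Reduction 13 − 8 = 5.

5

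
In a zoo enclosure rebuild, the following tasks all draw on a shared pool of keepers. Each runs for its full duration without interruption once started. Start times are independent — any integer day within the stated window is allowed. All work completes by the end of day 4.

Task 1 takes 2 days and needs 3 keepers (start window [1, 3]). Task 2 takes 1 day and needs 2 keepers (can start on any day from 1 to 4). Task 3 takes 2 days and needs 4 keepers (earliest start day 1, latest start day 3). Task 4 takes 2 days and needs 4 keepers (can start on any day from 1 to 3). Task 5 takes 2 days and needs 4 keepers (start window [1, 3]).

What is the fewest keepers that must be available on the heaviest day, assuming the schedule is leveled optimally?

9

Early-start (Task 1@1, Task 2@1, Task 3@1, Task 4@1, Task 5@1) gives peak 17: d1:17  d2:15  d3:0  d4:0.
Shift Task 4→3, Task 5→3.
Schedule Task 1@1, Task 2@1, Task 3@1, Task 4@3, Task 5@3: d1:9  d2:7  d3:8  d4:8 — peak 9.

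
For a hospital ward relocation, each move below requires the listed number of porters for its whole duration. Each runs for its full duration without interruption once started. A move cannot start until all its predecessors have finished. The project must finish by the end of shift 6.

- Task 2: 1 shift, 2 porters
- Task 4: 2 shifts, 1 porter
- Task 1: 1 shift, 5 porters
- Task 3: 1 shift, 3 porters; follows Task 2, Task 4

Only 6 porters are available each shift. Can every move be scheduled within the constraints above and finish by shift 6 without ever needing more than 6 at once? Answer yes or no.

yes

Schedule Task 2@1, Task 4@1, Task 1@3, Task 3@4: s1:3  s2:1  s3:5  s4:3  s5:0  s6:0 — peak 5 ≤ 6.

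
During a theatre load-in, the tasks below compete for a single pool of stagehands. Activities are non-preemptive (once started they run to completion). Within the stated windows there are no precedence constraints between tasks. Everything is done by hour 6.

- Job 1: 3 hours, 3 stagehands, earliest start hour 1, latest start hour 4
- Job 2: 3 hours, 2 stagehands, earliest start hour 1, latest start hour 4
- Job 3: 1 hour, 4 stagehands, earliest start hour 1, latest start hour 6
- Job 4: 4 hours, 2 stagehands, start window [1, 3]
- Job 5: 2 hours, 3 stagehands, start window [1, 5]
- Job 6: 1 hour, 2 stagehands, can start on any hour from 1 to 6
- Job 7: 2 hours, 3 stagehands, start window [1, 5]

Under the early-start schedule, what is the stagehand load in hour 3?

At early start, hour 3 has: Job 1, Job 2, Job 4.
Demand: 3 + 2 + 2 = 7.

7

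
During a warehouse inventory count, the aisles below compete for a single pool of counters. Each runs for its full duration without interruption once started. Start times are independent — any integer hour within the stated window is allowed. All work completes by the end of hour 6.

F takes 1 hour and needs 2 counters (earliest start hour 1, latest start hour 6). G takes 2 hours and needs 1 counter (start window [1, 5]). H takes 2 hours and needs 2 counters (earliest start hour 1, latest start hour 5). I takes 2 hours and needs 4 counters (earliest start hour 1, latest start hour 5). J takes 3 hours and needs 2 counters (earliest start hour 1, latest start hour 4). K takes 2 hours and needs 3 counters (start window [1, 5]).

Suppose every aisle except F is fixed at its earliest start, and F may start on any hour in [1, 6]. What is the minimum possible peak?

12

F@1: h1:14  h2:12  h3:2  h4:0  h5:0  h6:0 → peak 14
F@2: h1:12  h2:14  h3:2  h4:0  h5:0  h6:0 → peak 14
F@3: h1:12  h2:12  h3:4  h4:0  h5:0  h6:0 → peak 12
F@4: h1:12  h2:12  h3:2  h4:2  h5:0  h6:0 → peak 12
F@5: h1:12  h2:12  h3:2  h4:0  h5:2  h6:0 → peak 12
F@6: h1:12  h2:12  h3:2  h4:0  h5:0  h6:2 → peak 12
Best is F@3, peak 12.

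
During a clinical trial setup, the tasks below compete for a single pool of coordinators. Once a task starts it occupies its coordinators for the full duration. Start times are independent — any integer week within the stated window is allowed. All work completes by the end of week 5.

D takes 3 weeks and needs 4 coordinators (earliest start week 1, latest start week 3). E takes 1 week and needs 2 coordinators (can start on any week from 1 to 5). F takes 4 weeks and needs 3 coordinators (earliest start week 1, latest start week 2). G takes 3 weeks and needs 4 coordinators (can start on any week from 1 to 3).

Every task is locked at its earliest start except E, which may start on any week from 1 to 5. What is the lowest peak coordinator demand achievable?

E@1: w1:13  w2:11  w3:11  w4:3  w5:0 → peak 13
E@2: w1:11  w2:13  w3:11  w4:3  w5:0 → peak 13
E@3: w1:11  w2:11  w3:13  w4:3  w5:0 → peak 13
E@4: w1:11  w2:11  w3:11  w4:5  w5:0 → peak 11
E@5: w1:11  w2:11  w3:11  w4:3  w5:2 → peak 11
Best is E@4, peak 11.

11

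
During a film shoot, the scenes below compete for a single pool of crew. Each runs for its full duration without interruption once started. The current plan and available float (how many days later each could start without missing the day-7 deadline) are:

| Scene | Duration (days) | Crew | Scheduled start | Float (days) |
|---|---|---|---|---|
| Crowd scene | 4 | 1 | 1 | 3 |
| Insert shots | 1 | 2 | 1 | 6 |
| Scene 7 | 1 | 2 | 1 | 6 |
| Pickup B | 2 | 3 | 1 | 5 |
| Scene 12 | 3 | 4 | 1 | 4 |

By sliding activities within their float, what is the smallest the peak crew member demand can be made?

Early-start (Crowd scene@1, Insert shots@1, Scene 7@1, Pickup B@1, Scene 12@1) gives peak 12: d1:12  d2:8  d3:5  d4:1  d5:0  d6:0  d7:0.
Shift Scene 7→2, Pickup B→3, Scene 12→5.
Schedule Crowd scene@1, Insert shots@1, Scene 7@2, Pickup B@3, Scene 12@5: d1:3  d2:3  d3:4  d4:4  d5:4  d6:4  d7:4 — peak 4.
Total crew member-days = 26 over 7 days ⇒ peak ≥ ⌈26/7⌉ = 4, so 4 is optimal.

4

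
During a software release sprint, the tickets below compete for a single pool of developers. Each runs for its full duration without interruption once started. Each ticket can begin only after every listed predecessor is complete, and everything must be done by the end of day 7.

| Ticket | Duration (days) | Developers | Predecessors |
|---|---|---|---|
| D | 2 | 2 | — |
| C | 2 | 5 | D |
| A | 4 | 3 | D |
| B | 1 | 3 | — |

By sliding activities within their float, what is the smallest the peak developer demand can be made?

8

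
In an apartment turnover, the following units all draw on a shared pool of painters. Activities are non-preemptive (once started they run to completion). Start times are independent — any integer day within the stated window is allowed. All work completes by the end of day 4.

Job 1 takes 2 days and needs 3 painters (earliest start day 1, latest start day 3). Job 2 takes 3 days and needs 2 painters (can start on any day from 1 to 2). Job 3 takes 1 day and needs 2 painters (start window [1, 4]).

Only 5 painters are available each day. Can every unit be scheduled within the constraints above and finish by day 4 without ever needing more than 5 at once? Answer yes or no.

Schedule Job 1@1, Job 2@1, Job 3@3: d1:5  d2:5  d3:4  d4:0 — peak 5 ≤ 5.

yes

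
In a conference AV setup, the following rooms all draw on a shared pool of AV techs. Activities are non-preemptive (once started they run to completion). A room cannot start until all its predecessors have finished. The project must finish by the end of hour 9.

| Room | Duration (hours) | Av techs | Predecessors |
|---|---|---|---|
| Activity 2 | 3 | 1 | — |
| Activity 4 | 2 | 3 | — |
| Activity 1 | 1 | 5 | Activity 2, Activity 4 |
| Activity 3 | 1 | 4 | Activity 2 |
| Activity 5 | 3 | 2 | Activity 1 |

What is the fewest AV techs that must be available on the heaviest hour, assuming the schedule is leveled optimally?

Early-start (Activity 2@1, Activity 4@1, Activity 1@4, Activity 3@4, Activity 5@5) gives peak 9: h1:4  h2:4  h3:1  h4:9  h5:2  h6:2  h7:2  h8:0  h9:0.
Shift Activity 3→5, Activity 5→6.
Schedule Activity 2@1, Activity 4@1, Activity 1@4, Activity 3@5, Activity 5@6: h1:4  h2:4  h3:1  h4:5  h5:4  h6:2  h7:2  h8:2  h9:0 — peak 5.

5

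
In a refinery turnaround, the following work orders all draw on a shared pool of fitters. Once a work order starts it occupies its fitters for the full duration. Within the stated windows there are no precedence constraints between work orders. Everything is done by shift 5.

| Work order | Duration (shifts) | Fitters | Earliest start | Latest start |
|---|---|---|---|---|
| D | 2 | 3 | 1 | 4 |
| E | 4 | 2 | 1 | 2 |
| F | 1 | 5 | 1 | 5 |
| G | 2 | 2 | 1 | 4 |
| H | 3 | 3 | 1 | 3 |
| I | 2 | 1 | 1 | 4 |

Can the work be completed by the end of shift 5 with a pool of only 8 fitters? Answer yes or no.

yes

Schedule D@1, E@1, F@5, G@1, H@3, I@1: s1:8  s2:8  s3:5  s4:5  s5:8 — peak 8 ≤ 8.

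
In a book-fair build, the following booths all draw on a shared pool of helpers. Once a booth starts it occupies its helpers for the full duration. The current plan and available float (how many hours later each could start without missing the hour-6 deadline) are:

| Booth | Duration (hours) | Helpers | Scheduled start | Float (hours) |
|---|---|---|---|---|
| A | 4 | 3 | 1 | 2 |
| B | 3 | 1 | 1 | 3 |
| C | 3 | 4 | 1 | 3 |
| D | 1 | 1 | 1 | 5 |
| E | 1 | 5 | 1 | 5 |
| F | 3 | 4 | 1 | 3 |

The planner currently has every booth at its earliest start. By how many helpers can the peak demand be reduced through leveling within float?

Early-start peak: h1:18  h2:12  h3:12  h4:3  h5:0  h6:0 ⇒ 18.
Leveled (A@1, B@1, C@1, D@1, E@5, F@4): h1:9  h2:8  h3:8  h4:7  h5:9  h6:4 ⇒ 9.
Reduction 18 − 9 = 9.

9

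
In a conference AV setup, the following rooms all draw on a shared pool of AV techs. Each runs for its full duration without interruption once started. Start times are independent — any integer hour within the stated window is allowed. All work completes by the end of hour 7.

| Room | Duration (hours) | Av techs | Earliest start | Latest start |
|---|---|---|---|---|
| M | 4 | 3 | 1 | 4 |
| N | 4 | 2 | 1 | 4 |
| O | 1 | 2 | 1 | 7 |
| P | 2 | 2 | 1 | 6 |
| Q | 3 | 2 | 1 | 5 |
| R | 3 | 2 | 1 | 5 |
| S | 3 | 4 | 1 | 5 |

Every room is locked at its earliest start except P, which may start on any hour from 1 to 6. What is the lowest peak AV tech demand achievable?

15

P@1: h1:17  h2:15  h3:13  h4:5  h5:0  h6:0  h7:0 → peak 17
P@2: h1:15  h2:15  h3:15  h4:5  h5:0  h6:0  h7:0 → peak 15
P@3: h1:15  h2:13  h3:15  h4:7  h5:0  h6:0  h7:0 → peak 15
P@4: h1:15  h2:13  h3:13  h4:7  h5:2  h6:0  h7:0 → peak 15
P@5: h1:15  h2:13  h3:13  h4:5  h5:2  h6:2  h7:0 → peak 15
P@6: h1:15  h2:13  h3:13  h4:5  h5:0  h6:2  h7:2 → peak 15
Best is P@2, peak 15.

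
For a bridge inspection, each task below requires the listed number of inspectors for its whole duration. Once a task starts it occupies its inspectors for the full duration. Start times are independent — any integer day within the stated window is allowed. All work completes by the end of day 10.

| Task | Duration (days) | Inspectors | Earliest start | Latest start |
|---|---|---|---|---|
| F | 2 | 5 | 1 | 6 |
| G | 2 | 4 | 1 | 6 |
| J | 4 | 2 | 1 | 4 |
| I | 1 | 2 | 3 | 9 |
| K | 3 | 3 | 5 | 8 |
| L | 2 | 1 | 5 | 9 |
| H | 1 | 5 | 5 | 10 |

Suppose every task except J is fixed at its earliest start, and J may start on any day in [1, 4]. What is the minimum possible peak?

11

J@1: d1:11  d2:11  d3:4  d4:2  d5:9  d6:4  d7:3  d8:0  d9:0  d10:0 → peak 11
J@2: d1:9  d2:11  d3:4  d4:2  d5:11  d6:4  d7:3  d8:0  d9:0  d10:0 → peak 11
J@3: d1:9  d2:9  d3:4  d4:2  d5:11  d6:6  d7:3  d8:0  d9:0  d10:0 → peak 11
J@4: d1:9  d2:9  d3:2  d4:2  d5:11  d6:6  d7:5  d8:0  d9:0  d10:0 → peak 11
Best is J@1, peak 11.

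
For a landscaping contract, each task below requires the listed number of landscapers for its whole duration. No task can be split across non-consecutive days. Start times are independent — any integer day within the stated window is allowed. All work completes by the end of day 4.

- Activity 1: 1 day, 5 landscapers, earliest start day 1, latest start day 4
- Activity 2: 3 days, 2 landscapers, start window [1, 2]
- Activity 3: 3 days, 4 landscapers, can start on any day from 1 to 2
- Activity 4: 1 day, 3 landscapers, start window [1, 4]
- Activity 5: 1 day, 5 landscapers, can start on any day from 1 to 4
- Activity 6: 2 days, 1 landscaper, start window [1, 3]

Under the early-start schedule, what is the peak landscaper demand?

20

Early-start schedule: Activity 1@1, Activity 2@1, Activity 3@1, Activity 4@1, Activity 5@1, Activity 6@1.
Load per day: day 1: 20, day 2: 7, day 3: 6, day 4: 0.
Peak is 20.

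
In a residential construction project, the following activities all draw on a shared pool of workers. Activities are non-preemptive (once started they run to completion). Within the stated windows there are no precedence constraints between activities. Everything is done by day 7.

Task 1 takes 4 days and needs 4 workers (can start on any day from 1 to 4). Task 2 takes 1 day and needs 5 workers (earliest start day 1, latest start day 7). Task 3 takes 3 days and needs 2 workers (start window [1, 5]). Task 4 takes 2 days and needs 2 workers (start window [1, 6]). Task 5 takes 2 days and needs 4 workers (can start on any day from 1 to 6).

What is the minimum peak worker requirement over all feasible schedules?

Early-start (Task 1@1, Task 2@1, Task 3@1, Task 4@1, Task 5@1) gives peak 17: d1:17  d2:12  d3:6  d4:4  d5:0  d6:0  d7:0.
Shift Task 2→5, Task 4→6, Task 5→6.
Schedule Task 1@1, Task 2@5, Task 3@1, Task 4@6, Task 5@6: d1:6  d2:6  d3:6  d4:4  d5:5  d6:6  d7:6 — peak 6.
Total worker-days = 39 over 7 days ⇒ peak ≥ ⌈39/7⌉ = 6, so 6 is optimal.

6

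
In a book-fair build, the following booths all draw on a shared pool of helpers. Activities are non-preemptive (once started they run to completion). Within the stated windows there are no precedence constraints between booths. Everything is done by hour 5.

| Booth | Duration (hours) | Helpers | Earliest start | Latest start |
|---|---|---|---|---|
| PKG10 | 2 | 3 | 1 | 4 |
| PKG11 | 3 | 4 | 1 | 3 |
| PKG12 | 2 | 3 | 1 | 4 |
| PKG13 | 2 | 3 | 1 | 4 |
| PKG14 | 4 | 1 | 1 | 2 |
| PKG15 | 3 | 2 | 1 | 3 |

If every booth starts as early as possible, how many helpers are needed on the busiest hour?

16

Early-start schedule: PKG10@1, PKG11@1, PKG12@1, PKG13@1, PKG14@1, PKG15@1.
Load per hour: hour 1: 16, hour 2: 16, hour 3: 7, hour 4: 1, hour 5: 0.
Peak is 16.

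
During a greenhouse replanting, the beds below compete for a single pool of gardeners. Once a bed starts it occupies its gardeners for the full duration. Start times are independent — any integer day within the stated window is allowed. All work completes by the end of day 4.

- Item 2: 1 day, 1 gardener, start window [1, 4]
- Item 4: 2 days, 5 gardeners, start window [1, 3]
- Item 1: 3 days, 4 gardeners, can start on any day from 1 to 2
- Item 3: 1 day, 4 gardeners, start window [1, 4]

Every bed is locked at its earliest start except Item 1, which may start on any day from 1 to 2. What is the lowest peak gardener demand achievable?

10

Item 1@1: d1:14  d2:9  d3:4  d4:0 → peak 14
Item 1@2: d1:10  d2:9  d3:4  d4:4 → peak 10
Best is Item 1@2, peak 10.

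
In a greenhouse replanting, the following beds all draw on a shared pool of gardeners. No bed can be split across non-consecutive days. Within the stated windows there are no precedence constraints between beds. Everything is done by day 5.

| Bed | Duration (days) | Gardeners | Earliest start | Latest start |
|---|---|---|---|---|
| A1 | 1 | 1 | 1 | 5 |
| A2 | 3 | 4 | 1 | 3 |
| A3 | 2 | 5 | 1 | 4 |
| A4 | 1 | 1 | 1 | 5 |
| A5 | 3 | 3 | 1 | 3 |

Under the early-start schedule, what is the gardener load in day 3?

At early start, day 3 has: A2, A5.
Demand: 4 + 3 = 7.

7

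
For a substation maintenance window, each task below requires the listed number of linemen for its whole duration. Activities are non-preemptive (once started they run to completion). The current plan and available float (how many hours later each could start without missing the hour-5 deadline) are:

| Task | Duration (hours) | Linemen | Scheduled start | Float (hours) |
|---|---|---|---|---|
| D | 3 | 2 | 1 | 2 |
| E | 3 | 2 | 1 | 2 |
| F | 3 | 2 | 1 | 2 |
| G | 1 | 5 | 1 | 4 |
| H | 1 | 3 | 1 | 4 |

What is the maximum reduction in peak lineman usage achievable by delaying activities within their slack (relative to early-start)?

Early-start peak: h1:14  h2:6  h3:6  h4:0  h5:0 ⇒ 14.
Leveled (D@1, E@1, F@1, G@4, H@5): h1:6  h2:6  h3:6  h4:5  h5:3 ⇒ 6.
Reduction 14 − 6 = 8.

8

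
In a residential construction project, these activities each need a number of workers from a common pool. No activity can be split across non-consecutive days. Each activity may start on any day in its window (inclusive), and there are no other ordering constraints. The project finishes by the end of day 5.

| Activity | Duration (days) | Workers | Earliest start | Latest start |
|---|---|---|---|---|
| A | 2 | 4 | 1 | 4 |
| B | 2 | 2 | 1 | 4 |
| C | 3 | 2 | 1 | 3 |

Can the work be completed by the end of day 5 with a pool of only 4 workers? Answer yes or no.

yes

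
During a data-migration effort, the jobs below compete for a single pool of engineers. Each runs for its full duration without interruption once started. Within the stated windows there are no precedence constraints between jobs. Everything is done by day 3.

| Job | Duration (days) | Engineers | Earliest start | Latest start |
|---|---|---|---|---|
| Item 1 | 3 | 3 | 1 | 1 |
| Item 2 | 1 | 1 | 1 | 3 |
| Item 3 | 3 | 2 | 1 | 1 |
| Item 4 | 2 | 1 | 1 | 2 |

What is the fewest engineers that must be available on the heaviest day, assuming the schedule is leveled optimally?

Early-start (Item 1@1, Item 2@1, Item 3@1, Item 4@1) gives peak 7: d1:7  d2:6  d3:5.
Shift Item 4→2.
Schedule Item 1@1, Item 2@1, Item 3@1, Item 4@2: d1:6  d2:6  d3:6 — peak 6.
Total engineer-days = 18 over 3 days ⇒ peak ≥ ⌈18/3⌉ = 6, so 6 is optimal.

6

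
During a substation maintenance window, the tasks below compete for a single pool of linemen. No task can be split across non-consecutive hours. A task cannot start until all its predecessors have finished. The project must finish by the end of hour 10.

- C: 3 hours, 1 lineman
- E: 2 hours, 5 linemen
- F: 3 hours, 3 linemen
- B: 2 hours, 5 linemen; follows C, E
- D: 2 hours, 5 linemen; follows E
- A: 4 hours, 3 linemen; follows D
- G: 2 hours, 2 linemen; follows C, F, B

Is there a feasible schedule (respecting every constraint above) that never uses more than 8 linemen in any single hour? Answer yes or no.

Schedule C@1, E@1, F@3, B@6, D@4, A@6, G@8: h1:6  h2:6  h3:4  h4:8  h5:8  h6:8  h7:8  h8:5  h9:5  h10:0 — peak 8 ≤ 8.

yes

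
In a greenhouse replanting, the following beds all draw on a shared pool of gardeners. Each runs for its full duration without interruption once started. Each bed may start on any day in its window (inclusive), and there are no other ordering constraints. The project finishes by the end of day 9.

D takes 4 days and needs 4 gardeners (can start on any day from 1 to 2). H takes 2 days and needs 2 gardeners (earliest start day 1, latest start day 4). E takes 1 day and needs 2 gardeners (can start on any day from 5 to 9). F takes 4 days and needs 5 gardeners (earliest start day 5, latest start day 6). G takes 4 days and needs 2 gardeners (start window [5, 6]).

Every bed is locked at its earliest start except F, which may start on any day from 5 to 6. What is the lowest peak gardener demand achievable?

F@5: d1:6  d2:6  d3:4  d4:4  d5:9  d6:7  d7:7  d8:7  d9:0 → peak 9
F@6: d1:6  d2:6  d3:4  d4:4  d5:4  d6:7  d7:7  d8:7  d9:5 → peak 7
Best is F@6, peak 7.

7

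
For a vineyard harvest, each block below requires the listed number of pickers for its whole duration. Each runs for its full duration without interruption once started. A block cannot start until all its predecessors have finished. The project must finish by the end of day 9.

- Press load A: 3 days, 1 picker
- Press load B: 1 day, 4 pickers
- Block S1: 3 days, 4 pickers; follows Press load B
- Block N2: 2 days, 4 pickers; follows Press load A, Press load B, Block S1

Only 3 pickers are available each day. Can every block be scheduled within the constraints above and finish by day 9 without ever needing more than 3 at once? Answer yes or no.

The minimum achievable peak is 4; 3 < 4, so no feasible schedule stays within the cap.

no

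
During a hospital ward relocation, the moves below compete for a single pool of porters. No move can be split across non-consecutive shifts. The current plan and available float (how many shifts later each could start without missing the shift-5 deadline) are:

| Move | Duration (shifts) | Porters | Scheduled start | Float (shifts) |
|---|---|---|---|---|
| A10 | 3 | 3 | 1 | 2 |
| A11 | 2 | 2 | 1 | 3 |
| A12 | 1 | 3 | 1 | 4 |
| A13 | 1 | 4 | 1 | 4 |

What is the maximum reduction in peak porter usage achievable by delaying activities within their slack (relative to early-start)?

7

Early-start peak: s1:12  s2:5  s3:3  s4:0  s5:0 ⇒ 12.
Leveled (A10@1, A11@1, A12@4, A13@5): s1:5  s2:5  s3:3  s4:3  s5:4 ⇒ 5.
Reduction 12 − 5 = 7.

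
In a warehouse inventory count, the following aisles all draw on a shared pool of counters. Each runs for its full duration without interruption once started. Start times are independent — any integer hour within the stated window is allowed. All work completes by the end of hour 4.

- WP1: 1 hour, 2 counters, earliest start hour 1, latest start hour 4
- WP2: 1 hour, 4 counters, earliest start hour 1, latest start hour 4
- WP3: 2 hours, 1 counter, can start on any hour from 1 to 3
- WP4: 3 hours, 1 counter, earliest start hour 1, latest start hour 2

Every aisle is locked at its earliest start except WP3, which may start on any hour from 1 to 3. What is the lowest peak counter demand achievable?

WP3@1: h1:8  h2:2  h3:1  h4:0 → peak 8
WP3@2: h1:7  h2:2  h3:2  h4:0 → peak 7
WP3@3: h1:7  h2:1  h3:2  h4:1 → peak 7
Best is WP3@2, peak 7.

7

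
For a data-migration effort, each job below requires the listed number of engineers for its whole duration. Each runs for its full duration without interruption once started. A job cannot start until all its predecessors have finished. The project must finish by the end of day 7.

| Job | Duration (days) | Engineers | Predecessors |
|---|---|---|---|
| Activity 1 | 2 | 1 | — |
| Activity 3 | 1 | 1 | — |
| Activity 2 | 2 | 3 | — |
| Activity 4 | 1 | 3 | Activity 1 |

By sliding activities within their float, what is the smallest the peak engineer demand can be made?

3

Early-start (Activity 1@1, Activity 3@1, Activity 2@1, Activity 4@3) gives peak 5: d1:5  d2:4  d3:3  d4:0  d5:0  d6:0  d7:0.
Shift Activity 2→3, Activity 4→5.
Schedule Activity 1@1, Activity 3@1, Activity 2@3, Activity 4@5: d1:2  d2:1  d3:3  d4:3  d5:3  d6:0  d7:0 — peak 3.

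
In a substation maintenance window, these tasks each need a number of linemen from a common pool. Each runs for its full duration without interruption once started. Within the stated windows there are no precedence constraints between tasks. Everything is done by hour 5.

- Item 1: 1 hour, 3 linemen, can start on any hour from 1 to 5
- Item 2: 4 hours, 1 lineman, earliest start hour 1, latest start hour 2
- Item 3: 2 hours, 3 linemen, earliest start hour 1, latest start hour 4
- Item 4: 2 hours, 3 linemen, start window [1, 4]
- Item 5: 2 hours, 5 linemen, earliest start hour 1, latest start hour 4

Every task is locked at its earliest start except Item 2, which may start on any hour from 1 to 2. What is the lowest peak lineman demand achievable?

14

Item 2@1: h1:15  h2:12  h3:1  h4:1  h5:0 → peak 15
Item 2@2: h1:14  h2:12  h3:1  h4:1  h5:1 → peak 14
Best is Item 2@2, peak 14.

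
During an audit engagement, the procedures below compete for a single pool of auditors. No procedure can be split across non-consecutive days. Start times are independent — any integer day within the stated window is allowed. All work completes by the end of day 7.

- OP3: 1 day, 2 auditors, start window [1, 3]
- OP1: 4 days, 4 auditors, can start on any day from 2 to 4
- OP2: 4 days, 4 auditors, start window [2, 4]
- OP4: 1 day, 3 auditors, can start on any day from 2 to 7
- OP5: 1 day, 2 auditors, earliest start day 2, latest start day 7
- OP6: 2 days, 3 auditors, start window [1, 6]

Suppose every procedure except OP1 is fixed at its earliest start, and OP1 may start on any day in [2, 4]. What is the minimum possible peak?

OP1@2: d1:5  d2:16  d3:8  d4:8  d5:8  d6:0  d7:0 → peak 16
OP1@3: d1:5  d2:12  d3:8  d4:8  d5:8  d6:4  d7:0 → peak 12
OP1@4: d1:5  d2:12  d3:4  d4:8  d5:8  d6:4  d7:4 → peak 12
Best is OP1@3, peak 12.

12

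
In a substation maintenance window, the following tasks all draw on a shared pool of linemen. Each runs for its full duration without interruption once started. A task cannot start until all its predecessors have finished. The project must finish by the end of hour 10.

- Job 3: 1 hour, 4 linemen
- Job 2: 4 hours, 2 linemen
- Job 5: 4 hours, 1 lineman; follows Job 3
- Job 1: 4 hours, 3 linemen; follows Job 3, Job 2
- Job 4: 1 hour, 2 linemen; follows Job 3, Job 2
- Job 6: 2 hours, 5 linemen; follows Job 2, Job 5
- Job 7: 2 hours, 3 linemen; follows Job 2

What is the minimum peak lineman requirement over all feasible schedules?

6

Early-start (Job 3@1, Job 2@1, Job 5@2, Job 1@5, Job 4@5, Job 6@6, Job 7@5) gives peak 11: h1:6  h2:3  h3:3  h4:3  h5:9  h6:11  h7:8  h8:3  h9:0  h10:0.
Shift Job 6→9, Job 7→6.
Schedule Job 3@1, Job 2@1, Job 5@2, Job 1@5, Job 4@5, Job 6@9, Job 7@6: h1:6  h2:3  h3:3  h4:3  h5:6  h6:6  h7:6  h8:3  h9:5  h10:5 — peak 6.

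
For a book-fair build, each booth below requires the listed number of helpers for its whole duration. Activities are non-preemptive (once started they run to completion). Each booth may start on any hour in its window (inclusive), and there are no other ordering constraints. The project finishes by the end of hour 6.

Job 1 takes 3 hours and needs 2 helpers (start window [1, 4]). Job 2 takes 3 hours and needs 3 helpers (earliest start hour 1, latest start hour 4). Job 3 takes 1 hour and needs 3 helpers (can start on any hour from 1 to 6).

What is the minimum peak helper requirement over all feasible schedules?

5

Early-start (Job 1@1, Job 2@1, Job 3@1) gives peak 8: h1:8  h2:5  h3:5  h4:0  h5:0  h6:0.
Shift Job 3→4.
Schedule Job 1@1, Job 2@1, Job 3@4: h1:5  h2:5  h3:5  h4:3  h5:0  h6:0 — peak 5.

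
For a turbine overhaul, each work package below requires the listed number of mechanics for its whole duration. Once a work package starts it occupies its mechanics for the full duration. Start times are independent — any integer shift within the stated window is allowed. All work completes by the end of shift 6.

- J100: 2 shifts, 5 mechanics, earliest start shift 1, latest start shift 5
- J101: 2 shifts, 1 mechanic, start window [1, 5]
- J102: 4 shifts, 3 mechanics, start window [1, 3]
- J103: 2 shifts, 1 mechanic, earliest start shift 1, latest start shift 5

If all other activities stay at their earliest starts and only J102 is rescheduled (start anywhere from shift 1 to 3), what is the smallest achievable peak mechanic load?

J102@1: s1:10  s2:10  s3:3  s4:3  s5:0  s6:0 → peak 10
J102@2: s1:7  s2:10  s3:3  s4:3  s5:3  s6:0 → peak 10
J102@3: s1:7  s2:7  s3:3  s4:3  s5:3  s6:3 → peak 7
Best is J102@3, peak 7.

7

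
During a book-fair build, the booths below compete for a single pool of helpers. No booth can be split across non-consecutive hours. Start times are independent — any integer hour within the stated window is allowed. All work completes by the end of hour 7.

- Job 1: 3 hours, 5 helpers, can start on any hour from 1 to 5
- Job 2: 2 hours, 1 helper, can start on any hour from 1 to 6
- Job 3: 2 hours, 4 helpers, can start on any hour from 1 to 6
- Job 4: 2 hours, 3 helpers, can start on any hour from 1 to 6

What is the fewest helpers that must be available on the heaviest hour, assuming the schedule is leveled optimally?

Early-start (Job 1@1, Job 2@1, Job 3@1, Job 4@1) gives peak 13: h1:13  h2:13  h3:5  h4:0  h5:0  h6:0  h7:0.
Shift Job 2→4, Job 3→4, Job 4→6.
Schedule Job 1@1, Job 2@4, Job 3@4, Job 4@6: h1:5  h2:5  h3:5  h4:5  h5:5  h6:3  h7:3 — peak 5.
Total helper-hours = 31 over 7 hours ⇒ peak ≥ ⌈31/7⌉ = 5, so 5 is optimal.

5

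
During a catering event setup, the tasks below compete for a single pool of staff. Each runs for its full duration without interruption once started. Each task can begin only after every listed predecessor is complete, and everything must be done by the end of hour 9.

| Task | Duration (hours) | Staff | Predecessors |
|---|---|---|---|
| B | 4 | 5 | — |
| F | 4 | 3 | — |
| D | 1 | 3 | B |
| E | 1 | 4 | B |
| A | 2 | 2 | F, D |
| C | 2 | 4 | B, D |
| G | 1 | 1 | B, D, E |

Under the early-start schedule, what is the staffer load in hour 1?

At early start, hour 1 has: B, F.
Demand: 5 + 3 = 8.

8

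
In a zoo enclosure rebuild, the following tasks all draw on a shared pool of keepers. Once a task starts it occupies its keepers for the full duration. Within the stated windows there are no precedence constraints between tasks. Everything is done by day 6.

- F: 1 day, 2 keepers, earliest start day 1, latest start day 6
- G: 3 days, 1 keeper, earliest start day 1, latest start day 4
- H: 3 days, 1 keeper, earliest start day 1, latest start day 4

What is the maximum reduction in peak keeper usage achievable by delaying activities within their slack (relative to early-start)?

2

Early-start peak: d1:4  d2:2  d3:2  d4:0  d5:0  d6:0 ⇒ 4.
Leveled (F@1, G@2, H@2): d1:2  d2:2  d3:2  d4:2  d5:0  d6:0 ⇒ 2.
Reduction 4 − 2 = 2.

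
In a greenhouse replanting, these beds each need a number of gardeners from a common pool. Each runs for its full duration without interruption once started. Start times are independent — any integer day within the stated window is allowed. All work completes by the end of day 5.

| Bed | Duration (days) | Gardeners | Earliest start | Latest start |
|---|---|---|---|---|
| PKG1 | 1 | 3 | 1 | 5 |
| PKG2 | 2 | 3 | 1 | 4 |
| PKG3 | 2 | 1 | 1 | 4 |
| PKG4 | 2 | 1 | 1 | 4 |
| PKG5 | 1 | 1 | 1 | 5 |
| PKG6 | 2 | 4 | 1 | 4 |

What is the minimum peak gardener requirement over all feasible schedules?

5

Early-start (PKG1@1, PKG2@1, PKG3@1, PKG4@1, PKG5@1, PKG6@1) gives peak 13: d1:13  d2:9  d3:0  d4:0  d5:0.
Shift PKG2→2, PKG5→3, PKG6→4.
Schedule PKG1@1, PKG2@2, PKG3@1, PKG4@1, PKG5@3, PKG6@4: d1:5  d2:5  d3:4  d4:4  d5:4 — peak 5.
Total gardener-days = 22 over 5 days ⇒ peak ≥ ⌈22/5⌉ = 5, so 5 is optimal.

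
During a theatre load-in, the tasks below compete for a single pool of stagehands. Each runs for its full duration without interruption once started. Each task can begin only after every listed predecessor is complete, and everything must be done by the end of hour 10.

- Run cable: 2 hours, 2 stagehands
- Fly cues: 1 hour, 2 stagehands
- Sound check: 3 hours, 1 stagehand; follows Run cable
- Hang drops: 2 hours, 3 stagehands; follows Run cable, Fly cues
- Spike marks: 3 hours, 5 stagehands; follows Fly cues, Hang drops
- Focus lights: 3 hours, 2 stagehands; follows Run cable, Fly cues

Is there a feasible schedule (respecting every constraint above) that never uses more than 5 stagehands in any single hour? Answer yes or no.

yes

Schedule Run cable@1, Fly cues@1, Sound check@3, Hang drops@3, Spike marks@8, Focus lights@5: h1:4  h2:2  h3:4  h4:4  h5:3  h6:2  h7:2  h8:5  h9:5  h10:5 — peak 5 ≤ 5.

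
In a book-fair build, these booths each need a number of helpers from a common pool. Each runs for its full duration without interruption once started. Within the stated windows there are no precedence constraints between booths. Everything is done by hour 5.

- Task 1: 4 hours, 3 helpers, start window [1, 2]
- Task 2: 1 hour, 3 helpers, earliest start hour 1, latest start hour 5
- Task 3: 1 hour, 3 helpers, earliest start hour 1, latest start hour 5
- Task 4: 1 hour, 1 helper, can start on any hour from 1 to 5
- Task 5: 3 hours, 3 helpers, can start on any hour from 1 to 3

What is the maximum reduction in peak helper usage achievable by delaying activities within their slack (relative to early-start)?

7

Early-start peak: h1:13  h2:6  h3:6  h4:3  h5:0 ⇒ 13.
Leveled (Task 1@1, Task 2@1, Task 3@2, Task 4@5, Task 5@3): h1:6  h2:6  h3:6  h4:6  h5:4 ⇒ 6.
Reduction 13 − 6 = 7.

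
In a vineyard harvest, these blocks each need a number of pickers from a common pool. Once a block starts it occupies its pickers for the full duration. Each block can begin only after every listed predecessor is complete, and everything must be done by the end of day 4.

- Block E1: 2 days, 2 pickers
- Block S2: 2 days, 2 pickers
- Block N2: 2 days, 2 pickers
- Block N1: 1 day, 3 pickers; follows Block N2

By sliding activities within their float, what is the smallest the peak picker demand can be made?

Early-start (Block E1@1, Block S2@1, Block N2@1, Block N1@3) gives peak 6: d1:6  d2:6  d3:3  d4:0.
Shift Block S2→3.
Schedule Block E1@1, Block S2@3, Block N2@1, Block N1@3: d1:4  d2:4  d3:5  d4:2 — peak 5.

5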